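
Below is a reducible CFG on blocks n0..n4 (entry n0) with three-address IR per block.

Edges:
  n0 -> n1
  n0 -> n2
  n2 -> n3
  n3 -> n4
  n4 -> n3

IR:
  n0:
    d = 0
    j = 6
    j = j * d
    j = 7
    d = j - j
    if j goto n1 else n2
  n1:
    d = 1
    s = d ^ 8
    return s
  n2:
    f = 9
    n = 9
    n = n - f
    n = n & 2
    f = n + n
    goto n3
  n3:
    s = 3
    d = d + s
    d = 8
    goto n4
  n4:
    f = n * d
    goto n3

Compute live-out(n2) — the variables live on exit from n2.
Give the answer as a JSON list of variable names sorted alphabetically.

Block summaries:
  n0: {d,j} / ∅
  n1: {d,s} / ∅
  n2: {f,n} / ∅
  n3: {d,s} / {d}
  n4: {f} / {d,n}

Backward fixpoint:
  live n0: ∅→{d}
  live n1: ∅→∅
  live n2: {d}→{d,n}
  live n3: {d,n}→{d,n}
  live n4: {d,n}→{d,n}

live-out(n2) = ["d", "n"]

Answer: ["d", "n"]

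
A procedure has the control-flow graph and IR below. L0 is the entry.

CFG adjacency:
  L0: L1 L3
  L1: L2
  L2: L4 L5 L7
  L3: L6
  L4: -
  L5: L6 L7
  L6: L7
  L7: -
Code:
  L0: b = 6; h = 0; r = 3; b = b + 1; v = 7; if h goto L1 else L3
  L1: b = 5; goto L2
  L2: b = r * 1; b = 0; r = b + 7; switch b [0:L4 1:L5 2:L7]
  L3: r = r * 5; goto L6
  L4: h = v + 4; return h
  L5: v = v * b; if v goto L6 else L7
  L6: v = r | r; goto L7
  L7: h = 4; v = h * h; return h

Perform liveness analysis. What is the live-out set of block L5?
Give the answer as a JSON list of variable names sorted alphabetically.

Per-block:
  L0 def {b,h,r,v} use ∅
  L1 def {b} use ∅
  L2 def {b,r} use {r}
  L3 def {r} use {r}
  L4 def {h} use {v}
  L5 def {v} use {b,v}
  L6 def {v} use {r}
  L7 def {h,v} use ∅

Live sets:
  L0 li=∅ lo={r,v}
  L1 li={r,v} lo={r,v}
  L2 li={r,v} lo={b,r,v}
  L3 li={r} lo={r}
  L4 li={v} lo=∅
  L5 li={b,r,v} lo={r}
  L6 li={r} lo=∅
  L7 li=∅ lo=∅

live-out(L5) = ["r"]

Answer: ["r"]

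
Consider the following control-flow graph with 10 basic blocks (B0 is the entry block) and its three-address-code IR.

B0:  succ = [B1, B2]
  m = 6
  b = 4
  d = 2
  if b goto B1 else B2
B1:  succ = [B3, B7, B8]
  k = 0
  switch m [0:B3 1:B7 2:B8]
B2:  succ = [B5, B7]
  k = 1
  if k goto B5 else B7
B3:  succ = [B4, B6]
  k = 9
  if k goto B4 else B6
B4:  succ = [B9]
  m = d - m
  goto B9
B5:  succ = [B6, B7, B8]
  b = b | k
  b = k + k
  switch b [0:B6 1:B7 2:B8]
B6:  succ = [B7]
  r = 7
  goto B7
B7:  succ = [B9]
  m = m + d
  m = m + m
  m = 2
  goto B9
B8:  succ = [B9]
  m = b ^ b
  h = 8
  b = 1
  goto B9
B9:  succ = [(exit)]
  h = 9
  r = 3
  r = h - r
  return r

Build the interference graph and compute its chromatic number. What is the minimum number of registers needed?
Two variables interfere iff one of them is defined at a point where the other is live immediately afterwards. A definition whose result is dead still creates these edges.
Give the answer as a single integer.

def/use:
  B0: {b,d,m} / ∅
  B1: {k} / {m}
  B2: {k} / ∅
  B3: {k} / ∅
  B4: {m} / {d,m}
  B5: {b} / {b,k}
  B6: {r} / ∅
  B7: {m} / {d,m}
  B8: {b,h,m} / {b}
  B9: {h,r} / ∅

Liveness:
  B0: in=∅ out={b,d,m}
  B1: in={b,d,m} out={b,d,m}
  B2: in={b,d,m} out={b,d,k,m}
  B3: in={d,m} out={d,m}
  B4: in={d,m} out=∅
  B5: in={b,d,k,m} out={b,d,m}
  B6: in={d,m} out={d,m}
  B7: in={d,m} out=∅
  B8: in={b} out=∅
  B9: in=∅ out=∅

Interference:
  b: {d,k,m}
  d: {b,k,m,r}
  h: {r}
  k: {b,d,m}
  m: {b,d,k,r}
  r: {d,h,m}

Colouring:
  lower bound: {b,d,k,m} mutually conflict ⇒ χ ≥ 4
  assign b→r2 d→r0 h→r0 k→r3 m→r1 r→r2 — no edge inside a register ⇒ χ ≤ 4
  χ = 4

Answer: 4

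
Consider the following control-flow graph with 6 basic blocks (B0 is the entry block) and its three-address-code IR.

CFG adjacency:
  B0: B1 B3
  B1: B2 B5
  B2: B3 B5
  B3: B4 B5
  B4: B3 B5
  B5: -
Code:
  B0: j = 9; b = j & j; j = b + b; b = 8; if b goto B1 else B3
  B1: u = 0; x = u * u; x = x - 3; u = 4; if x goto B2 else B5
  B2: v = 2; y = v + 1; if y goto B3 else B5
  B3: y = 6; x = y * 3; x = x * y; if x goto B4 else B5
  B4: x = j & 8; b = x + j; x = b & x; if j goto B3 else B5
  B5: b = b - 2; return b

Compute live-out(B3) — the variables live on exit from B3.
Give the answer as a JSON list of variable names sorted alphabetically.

def/use:
  B0: def={b,j} ue=∅
  B1: def={u,x} ue=∅
  B2: def={v,y} ue=∅
  B3: def={x,y} ue=∅
  B4: def={b,x} ue={j}
  B5: def={b} ue={b}

Liveness:
  B0: in=∅ out={b,j}
  B1: in={b,j} out={b,j}
  B2: in={b,j} out={b,j}
  B3: in={b,j} out={b,j}
  B4: in={j} out={b,j}
  B5: in={b} out=∅

live-out(B3) = ["b", "j"]

Answer: ["b", "j"]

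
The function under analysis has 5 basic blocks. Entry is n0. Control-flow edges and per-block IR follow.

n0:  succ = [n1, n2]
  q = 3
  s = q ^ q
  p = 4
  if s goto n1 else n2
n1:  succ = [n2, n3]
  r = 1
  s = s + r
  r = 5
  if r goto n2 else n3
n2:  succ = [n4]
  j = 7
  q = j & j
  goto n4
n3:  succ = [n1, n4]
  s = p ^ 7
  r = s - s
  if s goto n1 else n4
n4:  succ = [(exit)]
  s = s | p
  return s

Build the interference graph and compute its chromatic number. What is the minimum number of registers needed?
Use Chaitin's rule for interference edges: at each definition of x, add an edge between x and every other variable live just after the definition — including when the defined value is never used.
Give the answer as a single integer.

def/use:
  n0: def={p,q,s} ue=∅
  n1: def={r,s} ue={s}
  n2: def={j,q} ue=∅
  n3: def={r,s} ue={p}
  n4: def={s} ue={p,s}

Live sets:
  n0 li=∅ lo={p,s}
  n1 li={p,s} lo={p,s}
  n2 li={p,s} lo={p,s}
  n3 li={p} lo={p,s}
  n4 li={p,s} lo=∅

Interfere edges:
  j — {p,s}
  p — {j,q,r,s}
  q — {p,s}
  r — {p,s}
  s — {j,p,q,r}

Colouring:
  {j,p,s} pairwise interfere (3-clique) ⇒ χ ≥ 3
  3-colouring: r0={p}  r1={s}  r2={j,q,r}
  χ = 3

Answer: 3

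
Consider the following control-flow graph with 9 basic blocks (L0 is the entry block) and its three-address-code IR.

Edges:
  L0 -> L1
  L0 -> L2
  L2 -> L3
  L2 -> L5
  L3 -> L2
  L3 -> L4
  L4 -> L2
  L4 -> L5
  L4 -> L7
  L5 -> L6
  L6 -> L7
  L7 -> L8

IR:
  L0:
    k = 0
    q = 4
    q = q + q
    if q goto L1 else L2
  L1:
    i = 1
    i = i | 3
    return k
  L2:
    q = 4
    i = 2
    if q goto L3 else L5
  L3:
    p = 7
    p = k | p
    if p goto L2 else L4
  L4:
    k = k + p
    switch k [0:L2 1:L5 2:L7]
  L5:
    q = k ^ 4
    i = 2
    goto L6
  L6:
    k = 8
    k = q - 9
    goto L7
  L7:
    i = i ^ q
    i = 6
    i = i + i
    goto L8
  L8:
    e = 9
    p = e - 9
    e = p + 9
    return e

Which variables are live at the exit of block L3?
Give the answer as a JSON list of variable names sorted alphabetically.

Answer: ["i", "k", "p", "q"]

Analysis:
Block summaries:
  L0 def {k,q} use ∅
  L1 def {i} use {k}
  L2 def {i,q} use ∅
  L3 def {p} use {k}
  L4 def {k} use {k,p}
  L5 def {i,q} use {k}
  L6 def {k} use {q}
  L7 def {i} use {i,q}
  L8 def {e,p} use ∅

Live sets:
  L0 li=∅ lo={k}
  L1 li={k} lo=∅
  L2 li={k} lo={i,k,q}
  L3 li={i,k,q} lo={i,k,p,q}
  L4 li={i,k,p,q} lo={i,k,q}
  L5 li={k} lo={i,q}
  L6 li={i,q} lo={i,q}
  L7 li={i,q} lo=∅
  L8 li=∅ lo=∅

live-out(L3) = ["i", "k", "p", "q"]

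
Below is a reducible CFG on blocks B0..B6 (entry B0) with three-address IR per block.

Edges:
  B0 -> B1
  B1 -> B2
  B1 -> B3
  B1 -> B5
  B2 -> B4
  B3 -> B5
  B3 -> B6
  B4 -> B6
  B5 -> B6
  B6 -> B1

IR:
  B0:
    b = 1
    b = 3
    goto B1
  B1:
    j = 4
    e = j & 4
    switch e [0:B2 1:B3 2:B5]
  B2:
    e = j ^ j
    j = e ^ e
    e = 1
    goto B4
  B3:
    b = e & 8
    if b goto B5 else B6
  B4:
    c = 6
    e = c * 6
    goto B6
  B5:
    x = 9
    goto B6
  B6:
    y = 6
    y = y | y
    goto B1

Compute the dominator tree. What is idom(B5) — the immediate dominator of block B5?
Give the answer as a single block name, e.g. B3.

Answer: B1

Derivation:
idom tree: B1←B0 B2←B1 B3←B1 B4←B2 B5←B1 B6←B1
Dom at joins:
  B1: preds {B0,B6}: {B0} ∩ {B0,B1,B6} = {B0}; idom=B0
  B5: preds {B1,B3}: {B0,B1} ∩ {B0,B1,B3} = {B0,B1}; idom=B1
  B6: preds {B3,B4,B5}: {B0,B1,B3} ∩ {B0,B1,B2,B4} ∩ {B0,B1,B5} = {B0,B1}; idom=B1

idom(B5) = B1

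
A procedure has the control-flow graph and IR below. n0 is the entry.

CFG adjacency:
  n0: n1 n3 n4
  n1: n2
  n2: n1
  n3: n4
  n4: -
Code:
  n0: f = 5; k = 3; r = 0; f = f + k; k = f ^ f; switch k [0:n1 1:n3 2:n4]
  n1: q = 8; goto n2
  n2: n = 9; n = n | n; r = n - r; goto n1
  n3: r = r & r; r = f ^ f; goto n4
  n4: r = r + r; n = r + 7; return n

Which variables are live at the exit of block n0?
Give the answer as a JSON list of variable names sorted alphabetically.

Block summaries:
  n0 def {f,k,r} use ∅
  n1 def {q} use ∅
  n2 def {n,r} use {r}
  n3 def {r} use {f,r}
  n4 def {n,r} use {r}

Live sets:
  n0 li=∅ lo={f,r}
  n1 li={r} lo={r}
  n2 li={r} lo={r}
  n3 li={f,r} lo={r}
  n4 li={r} lo=∅

live-out(n0) = ["f", "r"]

Answer: ["f", "r"]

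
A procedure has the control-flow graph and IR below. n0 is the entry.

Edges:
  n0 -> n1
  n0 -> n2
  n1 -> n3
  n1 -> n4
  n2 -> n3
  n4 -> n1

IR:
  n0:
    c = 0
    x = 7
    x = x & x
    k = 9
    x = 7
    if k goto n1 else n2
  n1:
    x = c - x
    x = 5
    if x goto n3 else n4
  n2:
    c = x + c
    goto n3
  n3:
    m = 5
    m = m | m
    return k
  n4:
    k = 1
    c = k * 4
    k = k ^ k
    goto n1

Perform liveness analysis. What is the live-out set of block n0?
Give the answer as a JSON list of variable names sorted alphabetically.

Per-block:
  n0: {c,k,x} / ∅
  n1: {x} / {c,x}
  n2: {c} / {c,x}
  n3: {m} / {k}
  n4: {c,k} / ∅

Liveness:
  n0: in=∅ out={c,k,x}
  n1: in={c,k,x} out={k,x}
  n2: in={c,k,x} out={k}
  n3: in={k} out=∅
  n4: in={x} out={c,k,x}

live-out(n0) = ["c", "k", "x"]

Answer: ["c", "k", "x"]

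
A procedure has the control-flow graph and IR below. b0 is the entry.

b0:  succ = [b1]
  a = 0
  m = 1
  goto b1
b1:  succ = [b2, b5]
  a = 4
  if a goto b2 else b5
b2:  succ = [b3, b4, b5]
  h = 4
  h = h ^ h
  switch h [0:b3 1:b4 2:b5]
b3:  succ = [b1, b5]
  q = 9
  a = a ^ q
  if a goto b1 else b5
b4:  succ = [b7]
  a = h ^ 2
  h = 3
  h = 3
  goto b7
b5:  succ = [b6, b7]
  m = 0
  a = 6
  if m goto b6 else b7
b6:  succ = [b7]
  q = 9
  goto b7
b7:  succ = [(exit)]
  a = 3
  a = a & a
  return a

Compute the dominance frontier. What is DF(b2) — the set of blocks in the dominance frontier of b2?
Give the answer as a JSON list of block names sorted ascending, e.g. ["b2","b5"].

idom tree: b1←b0 b2←b1 b3←b2 b4←b2 b5←b1 b6←b5 b7←b1
Dom∩ at merges:
  b1: preds {b0,b3}: {b0} ∩ {b0,b1,b2,b3} = {b0}; idom=b0
  b5: preds {b1,b2,b3}: {b0,b1} ∩ {b0,b1,b2} ∩ {b0,b1,b2,b3} = {b0,b1}; idom=b1
  b7: preds {b4,b5,b6}: {b0,b1,b2,b4} ∩ {b0,b1,b5} ∩ {b0,b1,b5,b6} = {b0,b1}; idom=b1

Frontier:
  b1←b0: walk · to b0
  b1←b3: walk b3→b2→b1 to b0
  b5←b1: walk · to b1
  b5←b2: walk b2 to b1
  b5←b3: walk b3→b2 to b1
  b7←b4: walk b4→b2 to b1
  b7←b5: walk b5 to b1
  b7←b6: walk b6→b5 to b1
  b0 → ∅
  b1 → {b1}
  b2 → {b1,b5,b7}
  b3 → {b1,b5}
  b4 → {b7}
  b5 → {b7}
  b6 → {b7}
  b7 → ∅

DF(b2) = ["b1", "b5", "b7"]

Answer: ["b1", "b5", "b7"]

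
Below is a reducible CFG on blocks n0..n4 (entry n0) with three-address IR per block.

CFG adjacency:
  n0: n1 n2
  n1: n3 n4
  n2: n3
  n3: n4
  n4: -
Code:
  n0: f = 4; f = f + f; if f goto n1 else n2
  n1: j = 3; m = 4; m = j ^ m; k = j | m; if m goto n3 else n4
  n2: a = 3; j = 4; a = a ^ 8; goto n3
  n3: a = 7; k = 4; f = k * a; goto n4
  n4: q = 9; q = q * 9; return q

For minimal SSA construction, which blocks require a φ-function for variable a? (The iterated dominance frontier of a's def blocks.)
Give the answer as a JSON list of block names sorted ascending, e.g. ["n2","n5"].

idom tree: n1←n0 n2←n0 n3←n0 n4←n0
Dom at joins:
  n3: preds {n1,n2}: {n0,n1} ∩ {n0,n2} = {n0}; idom=n0
  n4: preds {n1,n3}: {n0,n1} ∩ {n0,n3} = {n0}; idom=n0

DF walk-up:
  join n3 pred n1: n1 stop@n0
  join n3 pred n2: n2 stop@n0
  join n4 pred n1: n1 stop@n0
  join n4 pred n3: n3 stop@n0
  DF(n0)=∅
  DF(n1)={n3,n4}
  DF(n2)={n3}
  DF(n3)={n4}
  DF(n4)=∅

φ for a: defs {n2,n3}
  DF⁺ = {n3,n4}

Answer: ["n3", "n4"]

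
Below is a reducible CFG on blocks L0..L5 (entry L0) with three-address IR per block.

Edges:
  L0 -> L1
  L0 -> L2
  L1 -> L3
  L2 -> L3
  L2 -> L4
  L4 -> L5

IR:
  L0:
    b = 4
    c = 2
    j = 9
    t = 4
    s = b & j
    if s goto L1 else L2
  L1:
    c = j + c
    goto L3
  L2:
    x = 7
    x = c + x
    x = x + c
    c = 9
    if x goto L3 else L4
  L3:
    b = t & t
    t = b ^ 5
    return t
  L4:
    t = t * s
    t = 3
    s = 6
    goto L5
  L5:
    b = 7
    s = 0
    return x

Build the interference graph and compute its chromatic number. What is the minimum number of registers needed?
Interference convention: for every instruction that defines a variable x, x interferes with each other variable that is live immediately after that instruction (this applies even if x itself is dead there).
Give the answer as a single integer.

Answer: 4

Derivation:
def/use:
  L0: def={b,c,j,s,t} ue=∅
  L1: def={c} ue={c,j}
  L2: def={c,x} ue={c}
  L3: def={b,t} ue={t}
  L4: def={s,t} ue={s,t}
  L5: def={b,s} ue={x}

Liveness:
  L0 li=∅ lo={c,j,s,t}
  L1 li={c,j,t} lo={t}
  L2 li={c,s,t} lo={s,t,x}
  L3 li={t} lo=∅
  L4 li={s,t,x} lo={x}
  L5 li={x} lo=∅

Interfere edges:
  b — {c,j,t,x}
  c — {b,j,s,t,x}
  j — {b,c,s,t}
  s — {c,j,t,x}
  t — {b,c,j,s,x}
  x — {b,c,s,t}

Chromatic number:
  lower bound: {b,c,j,t} mutually conflict ⇒ χ ≥ 4
  4-colouring: R0={c}  R1={t}  R2={b,s}  R3={j,x}
  χ = 4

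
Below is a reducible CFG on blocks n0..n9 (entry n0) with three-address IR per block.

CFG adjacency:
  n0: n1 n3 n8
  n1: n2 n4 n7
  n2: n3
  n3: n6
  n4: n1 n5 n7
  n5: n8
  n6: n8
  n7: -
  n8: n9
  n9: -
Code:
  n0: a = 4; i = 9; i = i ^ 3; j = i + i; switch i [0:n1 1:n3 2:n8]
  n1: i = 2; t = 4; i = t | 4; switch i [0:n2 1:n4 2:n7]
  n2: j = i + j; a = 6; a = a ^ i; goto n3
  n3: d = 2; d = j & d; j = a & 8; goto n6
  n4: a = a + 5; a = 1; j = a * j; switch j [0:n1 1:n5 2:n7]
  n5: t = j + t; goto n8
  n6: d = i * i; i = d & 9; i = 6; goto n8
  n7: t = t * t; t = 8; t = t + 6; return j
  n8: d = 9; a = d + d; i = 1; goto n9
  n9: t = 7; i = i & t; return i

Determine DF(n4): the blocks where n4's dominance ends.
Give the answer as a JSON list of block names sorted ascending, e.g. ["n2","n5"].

Answer: ["n1", "n7", "n8"]

Derivation:
idom tree: n1←n0 n2←n1 n3←n0 n4←n1 n5←n4 n6←n3 n7←n1 n8←n0 n9←n8
Dom∩ at merges:
  n1: preds {n0,n4}: {n0} ∩ {n0,n1,n4} = {n0}; idom=n0
  n3: preds {n0,n2}: {n0} ∩ {n0,n1,n2} = {n0}; idom=n0
  n7: preds {n1,n4}: {n0,n1} ∩ {n0,n1,n4} = {n0,n1}; idom=n1
  n8: preds {n0,n5,n6}: {n0} ∩ {n0,n1,n4,n5} ∩ {n0,n3,n6} = {n0}; idom=n0

Frontier:
  join n1 pred n0: · stop@n0
  join n1 pred n4: n4→n1 stop@n0
  join n3 pred n0: · stop@n0
  join n3 pred n2: n2→n1 stop@n0
  join n7 pred n1: · stop@n1
  join n7 pred n4: n4 stop@n1
  join n8 pred n0: · stop@n0
  join n8 pred n5: n5→n4→n1 stop@n0
  join n8 pred n6: n6→n3 stop@n0
  DF(n0)=∅
  DF(n1)={n1,n3,n8}
  DF(n2)={n3}
  DF(n3)={n8}
  DF(n4)={n1,n7,n8}
  DF(n5)={n8}
  DF(n6)={n8}
  DF(n7)=∅
  DF(n8)=∅
  DF(n9)=∅

DF(n4) = ["n1", "n7", "n8"]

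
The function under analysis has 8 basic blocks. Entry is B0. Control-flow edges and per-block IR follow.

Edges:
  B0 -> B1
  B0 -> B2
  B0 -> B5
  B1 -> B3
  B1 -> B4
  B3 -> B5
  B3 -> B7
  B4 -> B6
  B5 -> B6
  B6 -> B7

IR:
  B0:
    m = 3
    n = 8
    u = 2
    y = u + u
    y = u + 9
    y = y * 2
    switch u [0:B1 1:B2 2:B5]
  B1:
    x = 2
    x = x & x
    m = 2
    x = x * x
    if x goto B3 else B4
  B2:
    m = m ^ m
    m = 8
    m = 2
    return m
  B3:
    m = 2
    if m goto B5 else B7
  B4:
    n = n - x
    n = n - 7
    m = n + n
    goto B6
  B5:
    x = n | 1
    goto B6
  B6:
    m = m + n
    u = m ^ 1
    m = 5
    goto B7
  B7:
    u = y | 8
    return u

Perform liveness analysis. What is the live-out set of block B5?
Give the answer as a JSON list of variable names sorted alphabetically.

Answer: ["m", "n", "y"]

Analysis:
Per-block:
  B0: def={m,n,u,y} ue=∅
  B1: def={m,x} ue=∅
  B2: def={m} ue={m}
  B3: def={m} ue=∅
  B4: def={m,n} ue={n,x}
  B5: def={x} ue={n}
  B6: def={m,u} ue={m,n}
  B7: def={u} ue={y}

Liveness:
  B0 li=∅ lo={m,n,y}
  B1 li={n,y} lo={n,x,y}
  B2 li={m} lo=∅
  B3 li={n,y} lo={m,n,y}
  B4 li={n,x,y} lo={m,n,y}
  B5 li={m,n,y} lo={m,n,y}
  B6 li={m,n,y} lo={y}
  B7 li={y} lo=∅

live-out(B5) = ["m", "n", "y"]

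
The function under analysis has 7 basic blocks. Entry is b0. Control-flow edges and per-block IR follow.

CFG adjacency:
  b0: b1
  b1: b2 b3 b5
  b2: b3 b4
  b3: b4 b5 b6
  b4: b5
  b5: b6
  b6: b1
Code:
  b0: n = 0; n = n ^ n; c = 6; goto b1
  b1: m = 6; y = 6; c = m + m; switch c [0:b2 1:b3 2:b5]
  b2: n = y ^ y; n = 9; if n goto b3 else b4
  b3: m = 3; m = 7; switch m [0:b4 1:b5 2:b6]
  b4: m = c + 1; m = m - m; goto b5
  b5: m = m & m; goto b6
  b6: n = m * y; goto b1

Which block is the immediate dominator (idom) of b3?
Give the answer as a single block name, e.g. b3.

idom tree: b1←b0 b2←b1 b3←b1 b4←b1 b5←b1 b6←b1
Dom∩ at merges:
  b1: preds {b0,b6}: {b0} ∩ {b0,b1,b6} = {b0}; idom=b0
  b3: preds {b1,b2}: {b0,b1} ∩ {b0,b1,b2} = {b0,b1}; idom=b1
  b4: preds {b2,b3}: {b0,b1,b2} ∩ {b0,b1,b3} = {b0,b1}; idom=b1
  b5: preds {b1,b3,b4}: {b0,b1} ∩ {b0,b1,b3} ∩ {b0,b1,b4} = {b0,b1}; idom=b1
  b6: preds {b3,b5}: {b0,b1,b3} ∩ {b0,b1,b5} = {b0,b1}; idom=b1

idom(b3) = b1

Answer: b1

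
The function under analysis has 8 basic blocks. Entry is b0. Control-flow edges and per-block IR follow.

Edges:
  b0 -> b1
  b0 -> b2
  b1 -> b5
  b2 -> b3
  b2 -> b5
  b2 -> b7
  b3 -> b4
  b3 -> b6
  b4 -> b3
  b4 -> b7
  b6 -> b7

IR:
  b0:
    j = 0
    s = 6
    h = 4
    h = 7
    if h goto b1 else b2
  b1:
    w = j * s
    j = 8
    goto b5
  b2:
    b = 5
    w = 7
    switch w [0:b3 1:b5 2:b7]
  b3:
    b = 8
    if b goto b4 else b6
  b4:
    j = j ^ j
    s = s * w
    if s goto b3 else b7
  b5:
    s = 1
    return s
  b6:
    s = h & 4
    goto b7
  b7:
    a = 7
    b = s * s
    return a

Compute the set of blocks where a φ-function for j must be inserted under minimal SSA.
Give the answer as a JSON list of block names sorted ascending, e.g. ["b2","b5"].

Answer: ["b3", "b5", "b7"]

Analysis:
idom tree: b1←b0 b2←b0 b3←b2 b4←b3 b5←b0 b6←b3 b7←b2
Join-block Dom:
  b3: preds {b2,b4}: {b0,b2} ∩ {b0,b2,b3,b4} = {b0,b2}; idom=b2
  b5: preds {b1,b2}: {b0,b1} ∩ {b0,b2} = {b0}; idom=b0
  b7: preds {b2,b4,b6}: {b0,b2} ∩ {b0,b2,b3,b4} ∩ {b0,b2,b3,b6} = {b0,b2}; idom=b2

DF walk-up:
  join b3 pred b2: · stop@b2
  join b3 pred b4: b4→b3 stop@b2
  join b5 pred b1: b1 stop@b0
  join b5 pred b2: b2 stop@b0
  join b7 pred b2: · stop@b2
  join b7 pred b4: b4→b3 stop@b2
  join b7 pred b6: b6→b3 stop@b2
  b0: DF=∅
  b1: DF={b5}
  b2: DF={b5}
  b3: DF={b3,b7}
  b4: DF={b3,b7}
  b5: DF=∅
  b6: DF={b7}
  b7: DF=∅

φ for j: defs {b0,b1,b4}
  DF⁺ = {b3,b5,b7}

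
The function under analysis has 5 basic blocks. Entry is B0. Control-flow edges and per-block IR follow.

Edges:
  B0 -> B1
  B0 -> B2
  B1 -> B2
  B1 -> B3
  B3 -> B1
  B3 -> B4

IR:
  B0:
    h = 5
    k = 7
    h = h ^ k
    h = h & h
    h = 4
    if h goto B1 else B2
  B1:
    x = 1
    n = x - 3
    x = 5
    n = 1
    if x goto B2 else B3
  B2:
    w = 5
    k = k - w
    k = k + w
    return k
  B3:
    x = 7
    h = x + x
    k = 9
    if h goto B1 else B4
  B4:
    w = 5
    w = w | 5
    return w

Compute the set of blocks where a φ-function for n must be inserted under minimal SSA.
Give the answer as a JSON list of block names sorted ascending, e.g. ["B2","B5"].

Answer: ["B1", "B2"]

Derivation:
idom tree: B1←B0 B2←B0 B3←B1 B4←B3
Dom at joins:
  B1: preds {B0,B3}: {B0} ∩ {B0,B1,B3} = {B0}; idom=B0
  B2: preds {B0,B1}: {B0} ∩ {B0,B1} = {B0}; idom=B0

DF derivation:
  B1←B0: walk · to B0
  B1←B3: walk B3→B1 to B0
  B2←B0: walk · to B0
  B2←B1: walk B1 to B0
  DF(B0)=∅
  DF(B1)={B1,B2}
  DF(B2)=∅
  DF(B3)={B1}
  DF(B4)=∅

φ for n: defs {B1}
  DF⁺ = {B1,B2}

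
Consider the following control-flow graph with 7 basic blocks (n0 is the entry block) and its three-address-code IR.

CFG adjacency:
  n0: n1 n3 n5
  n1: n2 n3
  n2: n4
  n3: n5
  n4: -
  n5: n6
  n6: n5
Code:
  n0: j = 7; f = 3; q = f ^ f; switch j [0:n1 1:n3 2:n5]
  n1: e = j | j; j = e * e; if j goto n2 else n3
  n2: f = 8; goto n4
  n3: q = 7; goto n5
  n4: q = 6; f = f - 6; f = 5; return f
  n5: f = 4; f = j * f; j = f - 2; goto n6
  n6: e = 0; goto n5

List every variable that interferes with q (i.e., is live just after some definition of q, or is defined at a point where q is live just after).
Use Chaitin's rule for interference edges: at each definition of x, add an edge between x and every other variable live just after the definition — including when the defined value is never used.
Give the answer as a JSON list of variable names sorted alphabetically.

Answer: ["f", "j"]

Working:
Per-block:
  n0: {f,j,q} / ∅
  n1: {e,j} / {j}
  n2: {f} / ∅
  n3: {q} / ∅
  n4: {f,q} / {f}
  n5: {f,j} / {j}
  n6: {e} / ∅

Liveness:
  live n0: ∅→{j}
  live n1: {j}→{j}
  live n2: ∅→{f}
  live n3: {j}→{j}
  live n4: {f}→∅
  live n5: {j}→{j}
  live n6: {j}→{j}

Interfere edges:
  e — {j}
  f — {j,q}
  j — {e,f,q}
  q — {f,j}

N(q) = ["f", "j"]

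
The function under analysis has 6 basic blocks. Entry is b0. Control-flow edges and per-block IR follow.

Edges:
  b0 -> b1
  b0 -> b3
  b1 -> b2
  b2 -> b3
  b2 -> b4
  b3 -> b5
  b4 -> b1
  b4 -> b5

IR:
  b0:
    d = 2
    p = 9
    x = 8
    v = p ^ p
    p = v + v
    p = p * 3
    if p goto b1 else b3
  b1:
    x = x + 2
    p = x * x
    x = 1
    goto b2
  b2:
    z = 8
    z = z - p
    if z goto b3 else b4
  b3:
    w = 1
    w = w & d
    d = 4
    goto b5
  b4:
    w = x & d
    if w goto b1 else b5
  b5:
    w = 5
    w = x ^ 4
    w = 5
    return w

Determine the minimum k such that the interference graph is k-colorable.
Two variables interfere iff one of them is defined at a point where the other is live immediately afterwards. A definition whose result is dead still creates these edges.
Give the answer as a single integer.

def/use:
  b0: {d,p,v,x} / ∅
  b1: {p,x} / {x}
  b2: {z} / {p}
  b3: {d,w} / {d}
  b4: {w} / {d,x}
  b5: {w} / {x}

Liveness:
  b0 li=∅ lo={d,x}
  b1 li={d,x} lo={d,p,x}
  b2 li={d,p,x} lo={d,x}
  b3 li={d,x} lo={x}
  b4 li={d,x} lo={d,x}
  b5 li={x} lo=∅

Conflict graph:
  d: {p,v,w,x,z}
  p: {d,x,z}
  v: {d,x}
  w: {d,x}
  x: {d,p,v,w,z}
  z: {d,p,x}

Registers:
  clique {d,p,x,z} ⇒ need ≥ 4
  4-colouring: r0={d}  r1={x}  r2={p,v,w}  r3={z}
  χ = 4

Answer: 4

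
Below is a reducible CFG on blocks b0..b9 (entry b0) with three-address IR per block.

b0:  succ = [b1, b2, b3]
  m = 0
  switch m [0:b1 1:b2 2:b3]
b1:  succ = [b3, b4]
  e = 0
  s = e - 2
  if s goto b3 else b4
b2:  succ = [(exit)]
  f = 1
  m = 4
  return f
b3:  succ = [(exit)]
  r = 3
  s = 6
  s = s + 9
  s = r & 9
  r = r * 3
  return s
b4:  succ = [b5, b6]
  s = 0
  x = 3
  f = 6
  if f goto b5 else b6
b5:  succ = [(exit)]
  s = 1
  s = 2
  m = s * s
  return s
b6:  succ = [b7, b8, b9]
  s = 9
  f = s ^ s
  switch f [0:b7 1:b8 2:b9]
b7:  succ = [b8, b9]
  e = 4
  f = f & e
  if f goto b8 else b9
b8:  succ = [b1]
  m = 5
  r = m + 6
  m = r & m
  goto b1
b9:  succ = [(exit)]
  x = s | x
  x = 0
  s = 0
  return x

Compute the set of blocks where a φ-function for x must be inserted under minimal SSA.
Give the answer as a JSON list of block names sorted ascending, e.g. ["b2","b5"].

Answer: ["b1", "b3"]

Working:
idom tree: b1←b0 b2←b0 b3←b0 b4←b1 b5←b4 b6←b4 b7←b6 b8←b6 b9←b6
Dom∩ at merges:
  b1: preds {b0,b8}: {b0} ∩ {b0,b1,b4,b6,b8} = {b0}; idom=b0
  b3: preds {b0,b1}: {b0} ∩ {b0,b1} = {b0}; idom=b0
  b8: preds {b6,b7}: {b0,b1,b4,b6} ∩ {b0,b1,b4,b6,b7} = {b0,b1,b4,b6}; idom=b6
  b9: preds {b6,b7}: {b0,b1,b4,b6} ∩ {b0,b1,b4,b6,b7} = {b0,b1,b4,b6}; idom=b6

DF derivation:
  b1←b0: walk · to b0
  b1←b8: walk b8→b6→b4→b1 to b0
  b3←b0: walk · to b0
  b3←b1: walk b1 to b0
  b8←b6: walk · to b6
  b8←b7: walk b7 to b6
  b9←b6: walk · to b6
  b9←b7: walk b7 to b6
  DF(b0)=∅
  DF(b1)={b1,b3}
  DF(b2)=∅
  DF(b3)=∅
  DF(b4)={b1}
  DF(b5)=∅
  DF(b6)={b1}
  DF(b7)={b8,b9}
  DF(b8)={b1}
  DF(b9)=∅

φ for x: defs {b4,b9}
  DF⁺ = {b1,b3}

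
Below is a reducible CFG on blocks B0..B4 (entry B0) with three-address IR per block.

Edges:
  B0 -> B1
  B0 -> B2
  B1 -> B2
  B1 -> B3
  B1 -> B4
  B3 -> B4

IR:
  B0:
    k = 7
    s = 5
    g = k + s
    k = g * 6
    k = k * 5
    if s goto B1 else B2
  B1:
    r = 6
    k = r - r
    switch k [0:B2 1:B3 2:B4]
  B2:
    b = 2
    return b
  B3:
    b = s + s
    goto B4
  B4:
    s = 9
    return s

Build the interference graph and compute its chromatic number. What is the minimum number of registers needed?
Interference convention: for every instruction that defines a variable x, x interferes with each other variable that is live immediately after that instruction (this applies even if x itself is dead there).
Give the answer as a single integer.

Block summaries:
  B0: {g,k,s} / ∅
  B1: {k,r} / ∅
  B2: {b} / ∅
  B3: {b} / {s}
  B4: {s} / ∅

Live sets:
  B0 li=∅ lo={s}
  B1 li={s} lo={s}
  B2 li=∅ lo=∅
  B3 li={s} lo=∅
  B4 li=∅ lo=∅

Conflict graph:
  b: ∅
  g: {s}
  k: {s}
  r: {s}
  s: {g,k,r}

Colouring:
  clique {g,s} ⇒ need ≥ 2
  2-colouring: R0={b,s}  R1={g,k,r}
  χ = 2

Answer: 2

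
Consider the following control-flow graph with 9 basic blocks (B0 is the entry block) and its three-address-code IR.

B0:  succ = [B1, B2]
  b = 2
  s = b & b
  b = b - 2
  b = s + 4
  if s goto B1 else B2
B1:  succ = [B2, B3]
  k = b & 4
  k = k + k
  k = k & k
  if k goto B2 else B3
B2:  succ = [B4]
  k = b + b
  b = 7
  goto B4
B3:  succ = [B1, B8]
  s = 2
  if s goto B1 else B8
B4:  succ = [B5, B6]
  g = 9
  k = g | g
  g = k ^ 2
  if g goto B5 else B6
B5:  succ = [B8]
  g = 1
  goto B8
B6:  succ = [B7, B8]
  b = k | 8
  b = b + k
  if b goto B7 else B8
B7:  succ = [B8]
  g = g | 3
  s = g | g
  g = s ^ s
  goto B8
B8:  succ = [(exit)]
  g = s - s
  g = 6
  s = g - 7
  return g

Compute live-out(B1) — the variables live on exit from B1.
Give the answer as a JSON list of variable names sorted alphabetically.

Per-block:
  B0: {b,s} / ∅
  B1: {k} / {b}
  B2: {b,k} / {b}
  B3: {s} / ∅
  B4: {g,k} / ∅
  B5: {g} / ∅
  B6: {b} / {k}
  B7: {g,s} / {g}
  B8: {g,s} / {s}

Liveness:
  B0: in=∅ out={b,s}
  B1: in={b,s} out={b,s}
  B2: in={b,s} out={s}
  B3: in={b} out={b,s}
  B4: in={s} out={g,k,s}
  B5: in={s} out={s}
  B6: in={g,k,s} out={g,s}
  B7: in={g} out={s}
  B8: in={s} out=∅

live-out(B1) = ["b", "s"]

Answer: ["b", "s"]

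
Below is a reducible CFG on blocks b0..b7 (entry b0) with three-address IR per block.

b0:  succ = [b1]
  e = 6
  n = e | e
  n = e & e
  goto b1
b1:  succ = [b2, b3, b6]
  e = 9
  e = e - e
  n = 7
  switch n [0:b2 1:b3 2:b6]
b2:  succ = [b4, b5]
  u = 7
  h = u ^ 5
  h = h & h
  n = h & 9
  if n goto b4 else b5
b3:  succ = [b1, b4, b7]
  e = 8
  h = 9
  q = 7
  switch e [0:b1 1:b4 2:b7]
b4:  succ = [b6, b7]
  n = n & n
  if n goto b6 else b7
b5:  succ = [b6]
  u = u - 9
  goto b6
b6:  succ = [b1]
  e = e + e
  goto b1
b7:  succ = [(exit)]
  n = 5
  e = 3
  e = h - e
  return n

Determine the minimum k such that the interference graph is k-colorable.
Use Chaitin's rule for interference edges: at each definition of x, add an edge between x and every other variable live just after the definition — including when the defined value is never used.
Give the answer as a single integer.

Block summaries:
  b0 def {e,n} use ∅
  b1 def {e,n} use ∅
  b2 def {h,n,u} use ∅
  b3 def {e,h,q} use ∅
  b4 def {n} use {n}
  b5 def {u} use {u}
  b6 def {e} use {e}
  b7 def {e,n} use {h}

Liveness:
  live b0: ∅→∅
  live b1: ∅→{e,n}
  live b2: {e}→{e,h,n,u}
  live b3: {n}→{e,h,n}
  live b4: {e,h,n}→{e,h}
  live b5: {e,u}→{e}
  live b6: {e}→∅
  live b7: {h}→∅

Interfere edges:
  e↔{h,n,q,u}
  h↔{e,n,q,u}
  n↔{e,h,q,u}
  q↔{e,h,n}
  u↔{e,h,n}

Chromatic number:
  {e,h,n,q} pairwise interfere (4-clique) ⇒ χ ≥ 4
  assign e→c0 h→c1 n→c2 q→c3 u→c3 — no edge inside a register ⇒ χ ≤ 4
  χ = 4

Answer: 4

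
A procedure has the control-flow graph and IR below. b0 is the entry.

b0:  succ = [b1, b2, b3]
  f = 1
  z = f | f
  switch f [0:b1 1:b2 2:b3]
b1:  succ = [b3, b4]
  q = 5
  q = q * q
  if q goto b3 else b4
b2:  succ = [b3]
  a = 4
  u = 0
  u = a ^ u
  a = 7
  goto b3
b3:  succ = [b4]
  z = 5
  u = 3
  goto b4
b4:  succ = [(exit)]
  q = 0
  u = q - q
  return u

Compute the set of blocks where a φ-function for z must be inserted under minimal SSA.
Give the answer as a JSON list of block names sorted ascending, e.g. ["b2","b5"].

idom tree: b1←b0 b2←b0 b3←b0 b4←b0
Join-block Dom:
  b3: preds {b0,b1,b2}: {b0} ∩ {b0,b1} ∩ {b0,b2} = {b0}; idom=b0
  b4: preds {b1,b3}: {b0,b1} ∩ {b0,b3} = {b0}; idom=b0

Frontier:
  b3←b0: walk · to b0
  b3←b1: walk b1 to b0
  b3←b2: walk b2 to b0
  b4←b1: walk b1 to b0
  b4←b3: walk b3 to b0
  DF(b0)=∅
  DF(b1)={b3,b4}
  DF(b2)={b3}
  DF(b3)={b4}
  DF(b4)=∅

φ for z: defs {b0,b3}
  DF⁺ = {b4}

Answer: ["b4"]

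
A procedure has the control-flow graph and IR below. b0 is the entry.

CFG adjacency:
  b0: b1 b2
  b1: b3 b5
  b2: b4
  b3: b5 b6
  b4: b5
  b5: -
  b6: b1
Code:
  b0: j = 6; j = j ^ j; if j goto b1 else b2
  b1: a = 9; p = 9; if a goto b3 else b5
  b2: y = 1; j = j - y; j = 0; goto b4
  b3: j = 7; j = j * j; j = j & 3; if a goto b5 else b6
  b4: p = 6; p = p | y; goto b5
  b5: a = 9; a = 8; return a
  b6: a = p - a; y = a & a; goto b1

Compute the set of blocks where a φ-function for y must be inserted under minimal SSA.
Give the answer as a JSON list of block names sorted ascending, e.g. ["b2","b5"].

idom tree: b1←b0 b2←b0 b3←b1 b4←b2 b5←b0 b6←b3
Join-block Dom:
  b1: preds {b0,b6}: {b0} ∩ {b0,b1,b3,b6} = {b0}; idom=b0
  b5: preds {b1,b3,b4}: {b0,b1} ∩ {b0,b1,b3} ∩ {b0,b2,b4} = {b0}; idom=b0

Frontier:
  b1←b0: walk · to b0
  b1←b6: walk b6→b3→b1 to b0
  b5←b1: walk b1 to b0
  b5←b3: walk b3→b1 to b0
  b5←b4: walk b4→b2 to b0
  DF(b0)=∅
  DF(b1)={b1,b5}
  DF(b2)={b5}
  DF(b3)={b1,b5}
  DF(b4)={b5}
  DF(b5)=∅
  DF(b6)={b1}

φ for y: defs {b2,b6}
  DF⁺ = {b1,b5}

Answer: ["b1", "b5"]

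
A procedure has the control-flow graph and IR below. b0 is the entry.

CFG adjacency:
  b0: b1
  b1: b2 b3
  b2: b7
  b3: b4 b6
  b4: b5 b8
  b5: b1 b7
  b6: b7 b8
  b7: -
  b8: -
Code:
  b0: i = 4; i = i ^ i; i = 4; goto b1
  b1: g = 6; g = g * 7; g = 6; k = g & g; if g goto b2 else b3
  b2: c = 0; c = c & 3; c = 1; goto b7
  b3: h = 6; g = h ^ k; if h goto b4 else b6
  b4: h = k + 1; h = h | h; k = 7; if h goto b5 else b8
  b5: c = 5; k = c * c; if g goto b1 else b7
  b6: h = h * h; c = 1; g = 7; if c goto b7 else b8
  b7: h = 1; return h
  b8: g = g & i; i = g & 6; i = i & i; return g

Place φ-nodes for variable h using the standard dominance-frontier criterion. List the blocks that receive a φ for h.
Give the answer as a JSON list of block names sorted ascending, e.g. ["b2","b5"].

idom tree: b1←b0 b2←b1 b3←b1 b4←b3 b5←b4 b6←b3 b7←b1 b8←b3
Join-block Dom:
  b1: preds {b0,b5}: {b0} ∩ {b0,b1,b3,b4,b5} = {b0}; idom=b0
  b7: preds {b2,b5,b6}: {b0,b1,b2} ∩ {b0,b1,b3,b4,b5} ∩ {b0,b1,b3,b6} = {b0,b1}; idom=b1
  b8: preds {b4,b6}: {b0,b1,b3,b4} ∩ {b0,b1,b3,b6} = {b0,b1,b3}; idom=b3

DF derivation:
  join b1 pred b0: · stop@b0
  join b1 pred b5: b5→b4→b3→b1 stop@b0
  join b7 pred b2: b2 stop@b1
  join b7 pred b5: b5→b4→b3 stop@b1
  join b7 pred b6: b6→b3 stop@b1
  join b8 pred b4: b4 stop@b3
  join b8 pred b6: b6 stop@b3
  b0: DF=∅
  b1: DF={b1}
  b2: DF={b7}
  b3: DF={b1,b7}
  b4: DF={b1,b7,b8}
  b5: DF={b1,b7}
  b6: DF={b7,b8}
  b7: DF=∅
  b8: DF=∅

φ for h: defs {b3,b4,b6,b7}
  DF⁺ = {b1,b7,b8}

Answer: ["b1", "b7", "b8"]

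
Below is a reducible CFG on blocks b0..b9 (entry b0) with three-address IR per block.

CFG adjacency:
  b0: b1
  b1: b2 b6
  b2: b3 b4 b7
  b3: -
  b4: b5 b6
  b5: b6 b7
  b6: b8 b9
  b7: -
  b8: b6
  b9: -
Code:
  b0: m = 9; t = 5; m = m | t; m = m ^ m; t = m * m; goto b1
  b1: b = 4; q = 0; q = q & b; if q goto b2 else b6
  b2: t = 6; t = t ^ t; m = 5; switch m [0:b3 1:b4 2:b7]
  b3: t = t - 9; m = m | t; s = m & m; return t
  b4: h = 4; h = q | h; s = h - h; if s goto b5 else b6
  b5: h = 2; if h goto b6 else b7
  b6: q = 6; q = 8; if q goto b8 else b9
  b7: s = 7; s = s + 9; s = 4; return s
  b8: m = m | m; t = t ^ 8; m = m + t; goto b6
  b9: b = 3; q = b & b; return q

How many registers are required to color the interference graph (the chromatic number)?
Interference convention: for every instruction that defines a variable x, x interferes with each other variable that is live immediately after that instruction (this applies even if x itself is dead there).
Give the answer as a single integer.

Answer: 4

Analysis:
Block summaries:
  b0: {m,t} / ∅
  b1: {b,q} / ∅
  b2: {m,t} / ∅
  b3: {m,s,t} / {m,t}
  b4: {h,s} / {q}
  b5: {h} / ∅
  b6: {q} / ∅
  b7: {s} / ∅
  b8: {m,t} / {m,t}
  b9: {b,q} / ∅

Live sets:
  b0 li=∅ lo={m,t}
  b1 li={m,t} lo={m,q,t}
  b2 li={q} lo={m,q,t}
  b3 li={m,t} lo=∅
  b4 li={m,q,t} lo={m,t}
  b5 li={m,t} lo={m,t}
  b6 li={m,t} lo={m,t}
  b7 li=∅ lo=∅
  b8 li={m,t} lo={m,t}
  b9 li=∅ lo=∅

Conflict graph:
  b↔{m,q,t}
  h↔{m,q,t}
  m↔{b,h,q,s,t}
  q↔{b,h,m,t}
  s↔{m,t}
  t↔{b,h,m,q,s}

Colouring:
  {b,m,q,t} pairwise interfere (4-clique) ⇒ χ ≥ 4
  4-colouring: c0={m}  c1={t}  c2={q,s}  c3={b,h}
  χ = 4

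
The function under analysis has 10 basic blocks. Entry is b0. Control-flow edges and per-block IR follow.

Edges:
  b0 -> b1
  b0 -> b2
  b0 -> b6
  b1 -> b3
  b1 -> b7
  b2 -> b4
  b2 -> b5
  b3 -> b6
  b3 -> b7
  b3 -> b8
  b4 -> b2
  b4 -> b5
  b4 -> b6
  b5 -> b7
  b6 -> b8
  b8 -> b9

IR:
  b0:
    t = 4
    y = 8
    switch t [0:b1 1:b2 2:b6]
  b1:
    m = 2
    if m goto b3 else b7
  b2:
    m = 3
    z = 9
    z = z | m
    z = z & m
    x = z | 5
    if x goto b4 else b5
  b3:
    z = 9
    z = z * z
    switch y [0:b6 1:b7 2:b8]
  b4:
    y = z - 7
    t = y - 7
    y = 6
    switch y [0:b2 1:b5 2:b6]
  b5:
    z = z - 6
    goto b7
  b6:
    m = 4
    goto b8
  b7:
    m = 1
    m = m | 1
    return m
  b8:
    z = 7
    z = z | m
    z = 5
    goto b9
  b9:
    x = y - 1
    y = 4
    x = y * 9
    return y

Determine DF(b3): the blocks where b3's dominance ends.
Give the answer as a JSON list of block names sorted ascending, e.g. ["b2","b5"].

idom tree: b1←b0 b2←b0 b3←b1 b4←b2 b5←b2 b6←b0 b7←b0 b8←b0 b9←b8
Dom at joins:
  b2: preds {b0,b4}: {b0} ∩ {b0,b2,b4} = {b0}; idom=b0
  b5: preds {b2,b4}: {b0,b2} ∩ {b0,b2,b4} = {b0,b2}; idom=b2
  b6: preds {b0,b3,b4}: {b0} ∩ {b0,b1,b3} ∩ {b0,b2,b4} = {b0}; idom=b0
  b7: preds {b1,b3,b5}: {b0,b1} ∩ {b0,b1,b3} ∩ {b0,b2,b5} = {b0}; idom=b0
  b8: preds {b3,b6}: {b0,b1,b3} ∩ {b0,b6} = {b0}; idom=b0

Frontier:
  join b2 pred b0: · stop@b0
  join b2 pred b4: b4→b2 stop@b0
  join b5 pred b2: · stop@b2
  join b5 pred b4: b4 stop@b2
  join b6 pred b0: · stop@b0
  join b6 pred b3: b3→b1 stop@b0
  join b6 pred b4: b4→b2 stop@b0
  join b7 pred b1: b1 stop@b0
  join b7 pred b3: b3→b1 stop@b0
  join b7 pred b5: b5→b2 stop@b0
  join b8 pred b3: b3→b1 stop@b0
  join b8 pred b6: b6 stop@b0
  b0 → ∅
  b1 → {b6,b7,b8}
  b2 → {b2,b6,b7}
  b3 → {b6,b7,b8}
  b4 → {b2,b5,b6}
  b5 → {b7}
  b6 → {b8}
  b7 → ∅
  b8 → ∅
  b9 → ∅

DF(b3) = ["b6", "b7", "b8"]

Answer: ["b6", "b7", "b8"]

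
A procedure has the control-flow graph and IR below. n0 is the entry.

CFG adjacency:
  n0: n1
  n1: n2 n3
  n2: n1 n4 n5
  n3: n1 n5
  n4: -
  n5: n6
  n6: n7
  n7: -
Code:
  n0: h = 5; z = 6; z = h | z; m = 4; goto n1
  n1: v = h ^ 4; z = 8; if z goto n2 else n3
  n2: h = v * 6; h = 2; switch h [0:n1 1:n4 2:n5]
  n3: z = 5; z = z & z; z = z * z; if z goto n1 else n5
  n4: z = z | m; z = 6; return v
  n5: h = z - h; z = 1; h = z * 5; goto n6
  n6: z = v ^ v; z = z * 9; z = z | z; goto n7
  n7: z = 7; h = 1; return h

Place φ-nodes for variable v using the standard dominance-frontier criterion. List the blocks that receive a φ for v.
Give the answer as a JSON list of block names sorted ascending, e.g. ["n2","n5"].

Answer: ["n1"]

Analysis:
idom tree: n1←n0 n2←n1 n3←n1 n4←n2 n5←n1 n6←n5 n7←n6
Join-block Dom:
  n1: preds {n0,n2,n3}: {n0} ∩ {n0,n1,n2} ∩ {n0,n1,n3} = {n0}; idom=n0
  n5: preds {n2,n3}: {n0,n1,n2} ∩ {n0,n1,n3} = {n0,n1}; idom=n1

Frontier:
  join n1 pred n0: · stop@n0
  join n1 pred n2: n2→n1 stop@n0
  join n1 pred n3: n3→n1 stop@n0
  join n5 pred n2: n2 stop@n1
  join n5 pred n3: n3 stop@n1
  DF(n0)=∅
  DF(n1)={n1}
  DF(n2)={n1,n5}
  DF(n3)={n1,n5}
  DF(n4)=∅
  DF(n5)=∅
  DF(n6)=∅
  DF(n7)=∅

φ for v: defs {n1}
  DF⁺ = {n1}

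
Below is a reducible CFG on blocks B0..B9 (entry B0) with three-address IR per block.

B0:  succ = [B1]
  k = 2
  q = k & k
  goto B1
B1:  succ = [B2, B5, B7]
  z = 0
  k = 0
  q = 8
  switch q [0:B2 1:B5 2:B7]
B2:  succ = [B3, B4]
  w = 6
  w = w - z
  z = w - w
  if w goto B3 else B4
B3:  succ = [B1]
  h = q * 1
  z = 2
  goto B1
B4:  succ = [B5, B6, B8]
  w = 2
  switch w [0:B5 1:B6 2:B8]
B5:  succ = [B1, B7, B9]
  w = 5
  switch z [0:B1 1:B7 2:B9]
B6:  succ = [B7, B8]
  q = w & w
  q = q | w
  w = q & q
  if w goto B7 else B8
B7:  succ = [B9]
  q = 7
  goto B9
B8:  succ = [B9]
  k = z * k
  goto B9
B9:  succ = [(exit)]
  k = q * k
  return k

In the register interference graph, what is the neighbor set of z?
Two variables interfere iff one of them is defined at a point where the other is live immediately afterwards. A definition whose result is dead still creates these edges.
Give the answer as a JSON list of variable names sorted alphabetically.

Per-block:
  B0: def={k,q} ue=∅
  B1: def={k,q,z} ue=∅
  B2: def={w,z} ue={z}
  B3: def={h,z} ue={q}
  B4: def={w} ue=∅
  B5: def={w} ue={z}
  B6: def={q,w} ue={w}
  B7: def={q} ue=∅
  B8: def={k} ue={k,z}
  B9: def={k} ue={k,q}

Backward fixpoint:
  B0 li=∅ lo=∅
  B1 li=∅ lo={k,q,z}
  B2 li={k,q,z} lo={k,q,z}
  B3 li={q} lo=∅
  B4 li={k,q,z} lo={k,q,w,z}
  B5 li={k,q,z} lo={k,q}
  B6 li={k,w,z} lo={k,q,z}
  B7 li={k} lo={k,q}
  B8 li={k,q,z} lo={k,q}
  B9 li={k,q} lo=∅

Interference:
  h — ∅
  k — {q,w,z}
  q — {k,w,z}
  w — {k,q,z}
  z — {k,q,w}

N(z) = ["k", "q", "w"]

Answer: ["k", "q", "w"]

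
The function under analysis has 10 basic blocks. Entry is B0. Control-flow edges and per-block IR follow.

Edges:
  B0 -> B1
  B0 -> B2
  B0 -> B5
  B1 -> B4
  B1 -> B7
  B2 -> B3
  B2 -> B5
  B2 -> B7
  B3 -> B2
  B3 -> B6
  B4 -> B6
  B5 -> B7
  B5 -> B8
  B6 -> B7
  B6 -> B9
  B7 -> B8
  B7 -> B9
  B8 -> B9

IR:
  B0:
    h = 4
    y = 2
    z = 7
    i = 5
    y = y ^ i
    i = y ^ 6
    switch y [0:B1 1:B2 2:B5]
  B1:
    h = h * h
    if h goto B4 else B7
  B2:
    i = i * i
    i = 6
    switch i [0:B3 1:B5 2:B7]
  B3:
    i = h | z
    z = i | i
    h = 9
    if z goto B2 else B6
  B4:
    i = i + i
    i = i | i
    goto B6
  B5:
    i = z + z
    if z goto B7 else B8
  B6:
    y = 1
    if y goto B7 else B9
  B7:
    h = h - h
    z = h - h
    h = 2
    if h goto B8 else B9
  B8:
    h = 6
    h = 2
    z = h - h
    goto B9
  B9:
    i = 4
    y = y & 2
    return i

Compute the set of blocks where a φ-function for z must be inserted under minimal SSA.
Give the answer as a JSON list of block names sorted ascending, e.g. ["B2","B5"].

idom tree: B1←B0 B2←B0 B3←B2 B4←B1 B5←B0 B6←B0 B7←B0 B8←B0 B9←B0
Dom∩ at merges:
  B2: preds {B0,B3}: {B0} ∩ {B0,B2,B3} = {B0}; idom=B0
  B5: preds {B0,B2}: {B0} ∩ {B0,B2} = {B0}; idom=B0
  B6: preds {B3,B4}: {B0,B2,B3} ∩ {B0,B1,B4} = {B0}; idom=B0
  B7: preds {B1,B2,B5,B6}: {B0,B1} ∩ {B0,B2} ∩ {B0,B5} ∩ {B0,B6} = {B0}; idom=B0
  B8: preds {B5,B7}: {B0,B5} ∩ {B0,B7} = {B0}; idom=B0
  B9: preds {B6,B7,B8}: {B0,B6} ∩ {B0,B7} ∩ {B0,B8} = {B0}; idom=B0

Frontier:
  B2←B0: walk · to B0
  B2←B3: walk B3→B2 to B0
  B5←B0: walk · to B0
  B5←B2: walk B2 to B0
  B6←B3: walk B3→B2 to B0
  B6←B4: walk B4→B1 to B0
  B7←B1: walk B1 to B0
  B7←B2: walk B2 to B0
  B7←B5: walk B5 to B0
  B7←B6: walk B6 to B0
  B8←B5: walk B5 to B0
  B8←B7: walk B7 to B0
  B9←B6: walk B6 to B0
  B9←B7: walk B7 to B0
  B9←B8: walk B8 to B0
  B0: DF=∅
  B1: DF={B6,B7}
  B2: DF={B2,B5,B6,B7}
  B3: DF={B2,B6}
  B4: DF={B6}
  B5: DF={B7,B8}
  B6: DF={B7,B9}
  B7: DF={B8,B9}
  B8: DF={B9}
  B9: DF=∅

φ for z: defs {B0,B3,B7,B8}
  DF⁺ = {B2,B5,B6,B7,B8,B9}

Answer: ["B2", "B5", "B6", "B7", "B8", "B9"]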